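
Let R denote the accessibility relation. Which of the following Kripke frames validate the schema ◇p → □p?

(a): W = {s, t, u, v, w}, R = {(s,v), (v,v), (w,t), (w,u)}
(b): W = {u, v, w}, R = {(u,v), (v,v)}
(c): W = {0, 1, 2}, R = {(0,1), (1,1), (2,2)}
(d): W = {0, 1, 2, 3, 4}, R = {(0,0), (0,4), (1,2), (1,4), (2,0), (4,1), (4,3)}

This is the axiom for partial functionality; its first-order frame correspondent is ∀x ∀y ∀z (Rxy ∧ Rxz → y = z).
(a): fails — w sees both t and u.
(b): satisfies the condition.
(c): satisfies the condition.
(d): fails — 0 sees both 0 and 4.
Valid on: (b), (c).

(b), (c)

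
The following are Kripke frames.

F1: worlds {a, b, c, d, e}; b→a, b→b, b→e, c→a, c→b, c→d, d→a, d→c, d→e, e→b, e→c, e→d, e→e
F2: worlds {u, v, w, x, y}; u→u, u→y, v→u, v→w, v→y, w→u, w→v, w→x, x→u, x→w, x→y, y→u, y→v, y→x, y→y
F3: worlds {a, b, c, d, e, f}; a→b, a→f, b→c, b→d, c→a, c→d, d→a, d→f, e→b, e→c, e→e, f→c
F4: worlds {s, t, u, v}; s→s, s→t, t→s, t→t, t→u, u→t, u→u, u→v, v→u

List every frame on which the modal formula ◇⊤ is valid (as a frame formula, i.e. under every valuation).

This is the axiom for seriality; its first-order frame correspondent is ∀x ∃y Rxy.
F1: fails — world a has no successor.
F2: condition met.
F3: condition met.
F4: condition met.
Valid on: F2, F3, F4.

F2, F3, F4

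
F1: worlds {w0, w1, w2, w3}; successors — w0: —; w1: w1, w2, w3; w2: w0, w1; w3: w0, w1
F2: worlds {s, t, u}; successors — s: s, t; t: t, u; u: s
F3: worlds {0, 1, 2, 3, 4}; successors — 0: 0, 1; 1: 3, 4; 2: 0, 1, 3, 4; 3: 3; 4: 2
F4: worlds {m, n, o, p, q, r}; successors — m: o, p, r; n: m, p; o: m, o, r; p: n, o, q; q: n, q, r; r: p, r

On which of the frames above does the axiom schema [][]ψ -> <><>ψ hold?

The schema corresponds to a generalized confluence (Geach) condition: forall x exists w (x R^2 w & x R^2 w).
F1: fails — at w0 but no w with w0R²w and w0R²w.
F2: condition met.
F3: condition met.
F4: condition met.

F2, F3, F4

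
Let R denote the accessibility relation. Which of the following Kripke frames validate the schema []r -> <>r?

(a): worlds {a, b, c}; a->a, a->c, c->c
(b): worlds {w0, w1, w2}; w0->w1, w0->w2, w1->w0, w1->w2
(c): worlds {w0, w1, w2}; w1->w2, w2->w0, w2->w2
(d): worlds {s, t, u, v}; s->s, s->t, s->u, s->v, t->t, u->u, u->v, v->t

The schema corresponds to seriality: forall x exists y Rxy.
(a): fails — world b has no successor.
(b): fails — world w2 has no successor.
(c): fails — world w0 has no successor.
(d): holds.
Valid on: (d).

(d)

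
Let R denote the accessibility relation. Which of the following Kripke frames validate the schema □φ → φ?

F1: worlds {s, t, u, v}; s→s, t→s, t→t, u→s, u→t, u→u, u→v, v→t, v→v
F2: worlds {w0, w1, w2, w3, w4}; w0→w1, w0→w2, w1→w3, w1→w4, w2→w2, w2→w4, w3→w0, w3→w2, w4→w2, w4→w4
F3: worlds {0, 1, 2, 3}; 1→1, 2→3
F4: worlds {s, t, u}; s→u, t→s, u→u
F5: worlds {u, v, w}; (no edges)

F1

This is the axiom for reflexivity; its first-order frame correspondent is ∀x Rxx.
F1: condition met.
F2: fails — world w0 does not see itself.
F3: fails — world 0 does not see itself.
F4: fails — world s does not see itself.
F5: fails — world u does not see itself.
Valid on: F1.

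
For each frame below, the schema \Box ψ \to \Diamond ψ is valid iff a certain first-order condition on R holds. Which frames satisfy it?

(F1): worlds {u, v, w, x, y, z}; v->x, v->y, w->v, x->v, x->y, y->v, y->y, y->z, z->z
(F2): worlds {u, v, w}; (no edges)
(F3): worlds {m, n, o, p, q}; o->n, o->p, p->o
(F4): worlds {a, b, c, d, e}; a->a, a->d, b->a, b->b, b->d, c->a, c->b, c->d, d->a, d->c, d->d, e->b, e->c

The schema corresponds to seriality: \forall x \exists y Rxy.
(F1): fails — world u has no successor.
(F2): fails — world u has no successor.
(F3): fails — world m has no successor.
(F4): ✓.

(F4)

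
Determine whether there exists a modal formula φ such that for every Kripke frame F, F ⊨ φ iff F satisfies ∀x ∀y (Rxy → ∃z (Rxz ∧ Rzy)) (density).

Yes: it is density, defined by the C4 schema □□r → □r.
Suppose □□r→□r is valid. Take Rxy and set V(r)={w : xR²w}. Then □□r at x, so □r at x, so r at y, i.e. ∃z(Rxz∧Rzy).

Yes — defined by □□r → □r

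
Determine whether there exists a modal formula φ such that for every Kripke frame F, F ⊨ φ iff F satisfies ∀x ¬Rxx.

Modal frame validity is preserved under surjective bounded morphisms.
The 5-cycle (worlds s,t,u,v,w with s→t→u→v→w→s) is irreflexive, and the map sending every world to a single reflexive point • is a surjective bounded morphism (forth: every edge maps to (•,•); back: every world has a successor). So any modal formula valid on the 5-cycle is also valid on the reflexive point, which is not irreflexive.
So the class is not modally definable.

Not modally definable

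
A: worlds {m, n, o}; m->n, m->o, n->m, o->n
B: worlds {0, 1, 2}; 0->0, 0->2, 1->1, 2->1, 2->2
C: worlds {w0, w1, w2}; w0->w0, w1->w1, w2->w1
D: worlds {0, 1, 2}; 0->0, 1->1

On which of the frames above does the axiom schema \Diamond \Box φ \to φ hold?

D

This is the axiom for symmetry; its first-order frame correspondent is \forall x \forall y (Rxy \to Ryx).
A: fails — Ron but not Rno.
B: fails — R02 but not R20.
C: fails — Rw2w1 but not Rw1w2.
D: ✓.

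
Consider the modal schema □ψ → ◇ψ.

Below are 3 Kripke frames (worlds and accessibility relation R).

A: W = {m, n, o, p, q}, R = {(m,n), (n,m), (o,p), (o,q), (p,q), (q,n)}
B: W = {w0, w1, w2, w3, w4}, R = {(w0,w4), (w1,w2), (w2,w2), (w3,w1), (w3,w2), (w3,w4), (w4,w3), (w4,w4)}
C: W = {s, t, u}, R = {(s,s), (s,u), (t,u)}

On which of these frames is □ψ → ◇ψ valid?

A, B

Frame correspondent (Sahlqvist): ∀x ∃y Rxy — i.e. seriality.
A: condition met.
B: condition met.
C: fails — world u has no successor.
Valid on: A, B.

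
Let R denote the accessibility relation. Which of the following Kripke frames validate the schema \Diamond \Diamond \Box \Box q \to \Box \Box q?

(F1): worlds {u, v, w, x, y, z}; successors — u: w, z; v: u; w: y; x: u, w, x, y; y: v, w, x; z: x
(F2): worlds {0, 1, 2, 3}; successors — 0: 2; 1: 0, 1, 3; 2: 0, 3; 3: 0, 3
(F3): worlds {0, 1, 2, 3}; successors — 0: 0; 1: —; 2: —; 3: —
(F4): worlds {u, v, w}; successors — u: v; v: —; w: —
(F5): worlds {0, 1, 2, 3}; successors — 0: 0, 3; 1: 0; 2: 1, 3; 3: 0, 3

(F3), (F4), (F5)

This is the axiom for a generalized confluence (Geach) condition; its first-order frame correspondent is \forall x \forall y \forall z ((x R^2 y \wedge x R^2 z) \to \exists w (y R^2 w \wedge z = w)).
(F1): fails — vR²w, vR²z but no t with wR²t and z=t.
(F2): fails — 1R²0, 1R²1 but no w with 0R²w and 1=w.
(F3): condition met.
(F4): condition met.
(F5): condition met.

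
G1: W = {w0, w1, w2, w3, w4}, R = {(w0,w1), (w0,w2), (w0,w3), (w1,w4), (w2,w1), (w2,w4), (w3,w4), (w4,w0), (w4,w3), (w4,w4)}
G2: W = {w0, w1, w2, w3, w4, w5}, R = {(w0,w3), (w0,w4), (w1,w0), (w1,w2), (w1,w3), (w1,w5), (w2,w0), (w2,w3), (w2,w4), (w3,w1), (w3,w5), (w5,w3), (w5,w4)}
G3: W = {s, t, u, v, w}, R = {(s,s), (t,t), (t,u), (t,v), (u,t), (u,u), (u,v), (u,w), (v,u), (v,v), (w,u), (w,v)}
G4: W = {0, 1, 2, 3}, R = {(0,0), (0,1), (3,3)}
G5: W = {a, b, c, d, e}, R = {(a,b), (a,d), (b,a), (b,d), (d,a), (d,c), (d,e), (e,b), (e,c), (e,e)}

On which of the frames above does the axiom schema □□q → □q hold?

Frame correspondent (Sahlqvist): ∀x ∀y (Rxy → ∃z (Rxz ∧ Rzy)) — i.e. density.
G1: fails — Rw0w2 but no z with Rw0z and Rzw2.
G2: fails — Rw1w2 but no z with Rw1z and Rzw2.
G3: condition met.
G4: condition met.
G5: fails — Rab but no z with Raz and Rzb.

G3, G4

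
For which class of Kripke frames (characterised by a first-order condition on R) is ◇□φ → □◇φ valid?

Suppose ◇□φ→□◇φ is valid. Take Rxy, Rxz and set V(φ)={w : Ryw}. Then □φ at y so ◇□φ at x, so □◇φ at x, so ◇φ at z, giving w with Rzw and Ryw.

Convergence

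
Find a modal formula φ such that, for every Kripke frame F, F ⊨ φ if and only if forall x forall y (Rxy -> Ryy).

□(□s → s)

This is shift-reflexivity; the standard corresponding axiom is T□: □(□s → s).
Suppose □(□s→s) is valid. Take Rxy and set V(s)={w : Ryw}. Then at y, □s holds; since □(□s→s) at x, □s→s at y, so s at y, i.e. Ryy.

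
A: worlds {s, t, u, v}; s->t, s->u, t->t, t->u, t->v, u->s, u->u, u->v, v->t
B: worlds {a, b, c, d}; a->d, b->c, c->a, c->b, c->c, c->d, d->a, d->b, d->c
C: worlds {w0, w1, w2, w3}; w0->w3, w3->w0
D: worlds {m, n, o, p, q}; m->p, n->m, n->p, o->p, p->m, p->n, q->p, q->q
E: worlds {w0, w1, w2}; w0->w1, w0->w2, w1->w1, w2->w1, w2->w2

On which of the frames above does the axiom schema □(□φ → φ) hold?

This is the axiom for shift-reflexivity; its first-order frame correspondent is ∀x ∀y (Rxy → Ryy).
A: fails — Ruv but not Rvv.
B: fails — Rcd but not Rdd.
C: fails — Rw0w3 but not Rw3w3.
D: fails — Rop but not Rpp.
E: satisfies the condition.
Valid on: E.

E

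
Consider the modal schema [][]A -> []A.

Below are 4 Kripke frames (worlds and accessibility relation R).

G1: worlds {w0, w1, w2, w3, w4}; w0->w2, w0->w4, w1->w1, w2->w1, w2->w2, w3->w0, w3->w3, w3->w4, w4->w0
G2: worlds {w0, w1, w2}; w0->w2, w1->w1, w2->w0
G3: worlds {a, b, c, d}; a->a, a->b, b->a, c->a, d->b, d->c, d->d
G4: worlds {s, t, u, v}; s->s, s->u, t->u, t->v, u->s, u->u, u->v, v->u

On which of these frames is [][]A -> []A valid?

The schema corresponds to density: forall x forall y (Rxy -> exists z (Rxz & Rzy)).
G1: fails — Rw0w4 but no z with Rw0z and Rzw4.
G2: fails — Rw0w2 but no z with Rw0z and Rzw2.
G3: condition met.
G4: condition met.
Valid on: G3, G4.

G3, G4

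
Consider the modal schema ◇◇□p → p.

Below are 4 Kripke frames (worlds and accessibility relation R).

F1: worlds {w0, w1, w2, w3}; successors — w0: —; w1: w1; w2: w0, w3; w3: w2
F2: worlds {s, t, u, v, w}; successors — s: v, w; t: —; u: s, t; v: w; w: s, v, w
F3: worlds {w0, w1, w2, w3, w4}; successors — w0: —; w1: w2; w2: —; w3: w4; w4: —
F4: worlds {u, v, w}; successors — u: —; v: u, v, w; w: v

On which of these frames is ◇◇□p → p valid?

The schema corresponds to a generalized confluence (Geach) condition: ∀x ∀y (xR²y → ∃w (yRw ∧ x = w)).
F1: fails — w2R²w2 but no w with w2Rw and w2=w.
F2: fails — sR²s but no w* with sRw* and s=w*.
F3: holds.
F4: fails — vR²u but no t with uRt and v=t.

F3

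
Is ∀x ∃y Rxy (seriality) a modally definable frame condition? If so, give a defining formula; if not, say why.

This is a Sahlqvist condition; the D axiom □p → ◇p defines it.

Definable; □p → ◇p defines it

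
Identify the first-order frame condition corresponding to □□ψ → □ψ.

density

Suppose □□ψ→□ψ is valid. Take Rxy and set V(ψ)={w : xR²w}. Then □□ψ at x, so □ψ at x, so ψ at y, i.e. ∃z(Rxz∧Rzy).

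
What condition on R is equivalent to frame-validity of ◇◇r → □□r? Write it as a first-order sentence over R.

This is a Sahlqvist (Geach-type) schema ◇^2□^0r → □^2◇^0r.
Minimal-valuation argument: fix x; take any y with xR^2y and any z with xR^2z. Set V(r) to the set of worlds R-reachable from y in exactly 0 steps. Then □^0r holds at y, so the antecedent holds at x; validity forces ◇^0r at z, giving a w with zR^0w and yR^0w.
First-order correspondent: ∀x ∀y ∀z ((xR²y ∧ xR²z) → ∃w (y = w ∧ z = w)).

∀x ∀y ∀z ((xR²y ∧ xR²z) → ∃w (y = w ∧ z = w))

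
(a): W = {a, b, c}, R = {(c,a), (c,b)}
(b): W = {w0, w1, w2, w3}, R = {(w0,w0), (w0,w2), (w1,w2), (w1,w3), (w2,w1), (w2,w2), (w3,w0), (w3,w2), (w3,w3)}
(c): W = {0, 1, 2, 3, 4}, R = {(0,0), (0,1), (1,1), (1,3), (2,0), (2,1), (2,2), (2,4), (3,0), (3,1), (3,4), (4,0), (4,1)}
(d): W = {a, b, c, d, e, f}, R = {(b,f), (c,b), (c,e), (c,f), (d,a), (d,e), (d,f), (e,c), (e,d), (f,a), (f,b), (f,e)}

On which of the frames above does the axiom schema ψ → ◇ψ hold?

none

This is the axiom for reflexivity; its first-order frame correspondent is ∀x Rxx.
(a): fails — world a does not see itself.
(b): fails — world w1 does not see itself.
(c): fails — world 3 does not see itself.
(d): fails — world a does not see itself.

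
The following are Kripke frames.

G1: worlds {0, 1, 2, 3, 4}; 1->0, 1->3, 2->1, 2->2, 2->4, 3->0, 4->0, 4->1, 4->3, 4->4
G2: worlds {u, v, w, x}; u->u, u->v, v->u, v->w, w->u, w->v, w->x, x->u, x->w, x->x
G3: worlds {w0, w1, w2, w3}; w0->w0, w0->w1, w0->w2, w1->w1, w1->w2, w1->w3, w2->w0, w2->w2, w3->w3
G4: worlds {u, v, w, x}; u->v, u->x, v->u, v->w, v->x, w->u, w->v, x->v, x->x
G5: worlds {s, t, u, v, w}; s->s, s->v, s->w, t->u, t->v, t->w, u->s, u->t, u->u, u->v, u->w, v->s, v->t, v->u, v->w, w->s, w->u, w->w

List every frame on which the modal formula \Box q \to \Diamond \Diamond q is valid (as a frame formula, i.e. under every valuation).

G2, G3, G4, G5

This is the axiom for a generalized confluence (Geach) condition; its first-order frame correspondent is \forall x \exists w (xRw \wedge x R^2 w).
G1: fails — at 0 but no w with 0Rw and 0R²w.
G2: condition met.
G3: condition met.
G4: condition met.
G5: condition met.
Valid on: G2, G3, G4, G5.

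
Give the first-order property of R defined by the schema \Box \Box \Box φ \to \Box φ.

\forall x \forall z (xRz \to \exists w (x R^3 w \wedge z = w))

This is a Sahlqvist (Geach-type) schema ◇^0□^3φ → □^1◇^0φ.
First-order correspondent: \forall x \forall z (xRz \to \exists w (x R^3 w \wedge z = w)).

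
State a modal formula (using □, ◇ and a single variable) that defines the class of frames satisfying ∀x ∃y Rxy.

A defining formula is □q → ◇q (the D axiom).
Suppose □q→◇q is valid. At any x set V(q)=W. Then □q at x, so ◇q at x, so x has a successor.

□q → ◇q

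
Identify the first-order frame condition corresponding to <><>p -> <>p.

Replacing p by ¬p and contraposing gives the equivalent schema □p → □□p.
Suppose □p→□□p is valid. Take Rxy, Ryz and set V(p)={w : Rxw}. Then □p at x, so □□p at x, so □p at y, so p at z, i.e. Rxz.
Conversely, on a frame with transitivity the schema holds at every world under every valuation.
Frame condition: forall x forall y forall z (Rxy & Ryz -> Rxz).

Transitivity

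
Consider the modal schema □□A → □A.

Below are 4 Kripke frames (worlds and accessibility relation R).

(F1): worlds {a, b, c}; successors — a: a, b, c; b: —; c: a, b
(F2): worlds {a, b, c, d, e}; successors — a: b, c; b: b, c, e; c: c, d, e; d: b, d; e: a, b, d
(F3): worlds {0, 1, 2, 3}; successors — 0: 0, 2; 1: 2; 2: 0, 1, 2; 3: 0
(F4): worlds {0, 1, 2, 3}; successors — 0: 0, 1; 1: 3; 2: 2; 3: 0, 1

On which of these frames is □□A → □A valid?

Frame correspondent (Sahlqvist): ∀x ∀y (Rxy → ∃z (Rxz ∧ Rzy)) — i.e. density.
(F1): ✓.
(F2): fails — Rea but no z with Rez and Rza.
(F3): ✓.
(F4): fails — R13 but no z with R1z and Rz3.
Valid on: (F1), (F3).

(F1), (F3)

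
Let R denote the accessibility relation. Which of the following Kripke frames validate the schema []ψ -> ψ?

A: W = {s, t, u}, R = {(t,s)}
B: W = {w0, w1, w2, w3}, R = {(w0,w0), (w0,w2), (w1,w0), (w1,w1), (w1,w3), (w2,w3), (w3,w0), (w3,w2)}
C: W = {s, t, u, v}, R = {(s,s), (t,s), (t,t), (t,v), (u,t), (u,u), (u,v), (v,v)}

C

Frame correspondent (Sahlqvist): forall x Rxx — i.e. reflexivity.
A: fails — world s does not see itself.
B: fails — world w2 does not see itself.
C: satisfies the condition.
Valid on: C.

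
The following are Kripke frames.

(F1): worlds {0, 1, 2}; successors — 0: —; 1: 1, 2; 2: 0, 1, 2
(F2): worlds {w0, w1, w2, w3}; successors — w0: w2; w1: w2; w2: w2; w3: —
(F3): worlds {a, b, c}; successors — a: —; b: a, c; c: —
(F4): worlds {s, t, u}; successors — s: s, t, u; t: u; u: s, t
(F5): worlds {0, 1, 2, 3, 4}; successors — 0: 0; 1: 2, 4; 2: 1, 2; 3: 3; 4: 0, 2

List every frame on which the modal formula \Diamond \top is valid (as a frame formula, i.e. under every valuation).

The schema corresponds to seriality: \forall x \exists y Rxy.
(F1): fails — world 0 has no successor.
(F2): fails — world w3 has no successor.
(F3): fails — world a has no successor.
(F4): satisfies the condition.
(F5): satisfies the condition.
Valid on: (F4), (F5).

(F4), (F5)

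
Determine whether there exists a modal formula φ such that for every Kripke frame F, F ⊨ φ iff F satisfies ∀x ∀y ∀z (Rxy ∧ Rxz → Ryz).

This is a Sahlqvist condition; the 5 axiom ◇q → □◇q defines it.
Suppose ◇q→□◇q is valid. Take Rxy, Rxz and set V(q)={y}. Then ◇q at x, so □◇q at x, so ◇q at z, so some w with Rzw has q; w=y, i.e. Rzy. By symmetry of the argument, Ryz.

Yes, by ◇q → □◇q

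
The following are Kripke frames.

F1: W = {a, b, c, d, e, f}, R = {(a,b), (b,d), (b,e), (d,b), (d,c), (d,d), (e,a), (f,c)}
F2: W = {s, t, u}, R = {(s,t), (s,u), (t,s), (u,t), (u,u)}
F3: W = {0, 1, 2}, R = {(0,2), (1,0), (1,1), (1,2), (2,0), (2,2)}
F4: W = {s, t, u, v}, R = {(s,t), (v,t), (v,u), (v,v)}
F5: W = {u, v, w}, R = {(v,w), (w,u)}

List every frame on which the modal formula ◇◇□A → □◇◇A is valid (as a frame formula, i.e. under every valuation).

F3

This is the axiom for a generalized confluence (Geach) condition; its first-order frame correspondent is ∀x ∀y ∀z ((xR²y ∧ xRz) → ∃w (yRw ∧ zR²w)).
F1: fails — bR²b, bRe but no w with bRw and eR²w.
F2: fails — sR²t, sRt but no w with tRw and tR²w.
F3: condition met.
F4: fails — vR²t, vRt but no w with tRw and tR²w.
F5: fails — vR²u, vRw but no t with uRt and wR²t.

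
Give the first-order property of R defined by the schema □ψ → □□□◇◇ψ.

This is a Sahlqvist (Geach-type) schema ◇^0□^1ψ → □^3◇^2ψ.
Minimal-valuation argument: fix x; take any y with xR^0y and any z with xR^3z. Set V(ψ) to the set of worlds R-reachable from y in exactly 1 step. Then □^1ψ holds at y, so the antecedent holds at x; validity forces ◇^2ψ at z, giving a w with zR^2w and yR^1w.
First-order correspondent: ∀x ∀z (xR³z → ∃w (xRw ∧ zR²w)).

∀x ∀z (xR³z → ∃w (xRw ∧ zR²w))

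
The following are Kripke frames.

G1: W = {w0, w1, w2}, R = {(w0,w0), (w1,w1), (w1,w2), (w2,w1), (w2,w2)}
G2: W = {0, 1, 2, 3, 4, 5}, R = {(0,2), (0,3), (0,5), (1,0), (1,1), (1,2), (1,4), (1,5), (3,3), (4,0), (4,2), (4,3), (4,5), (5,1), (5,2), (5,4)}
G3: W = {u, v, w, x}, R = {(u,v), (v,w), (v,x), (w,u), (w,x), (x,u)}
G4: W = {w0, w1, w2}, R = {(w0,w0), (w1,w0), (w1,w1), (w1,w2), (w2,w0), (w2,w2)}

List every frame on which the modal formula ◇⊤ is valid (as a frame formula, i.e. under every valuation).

This is the axiom for seriality; its first-order frame correspondent is ∀x ∃y Rxy.
G1: holds.
G2: fails — world 2 has no successor.
G3: holds.
G4: holds.

G1, G3, G4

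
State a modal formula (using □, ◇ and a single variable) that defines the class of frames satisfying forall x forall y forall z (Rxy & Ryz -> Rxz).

□r → □□r

This is transitivity; the standard corresponding axiom is 4: □r → □□r.
Suppose □r→□□r is valid. Take Rxy, Ryz and set V(r)={w : Rxw}. Then □r at x, so □□r at x, so □r at y, so r at z, i.e. Rxz.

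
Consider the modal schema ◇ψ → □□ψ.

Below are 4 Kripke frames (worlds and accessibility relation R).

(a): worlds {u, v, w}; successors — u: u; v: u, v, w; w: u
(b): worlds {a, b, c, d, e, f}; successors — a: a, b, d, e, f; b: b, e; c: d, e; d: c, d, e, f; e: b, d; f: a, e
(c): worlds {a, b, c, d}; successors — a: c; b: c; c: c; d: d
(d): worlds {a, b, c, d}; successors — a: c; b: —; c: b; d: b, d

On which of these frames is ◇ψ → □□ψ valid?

(c)

This is the axiom for a generalized confluence (Geach) condition; its first-order frame correspondent is ∀x ∀y ∀z ((xRy ∧ xR²z) → ∃w (y = w ∧ z = w)).
(a): fails — vRu, vR²v but u ≠ v.
(b): fails — aRa, aR²b but a ≠ b.
(c): satisfies the condition.
(d): fails — aRc, aR²b but c ≠ b.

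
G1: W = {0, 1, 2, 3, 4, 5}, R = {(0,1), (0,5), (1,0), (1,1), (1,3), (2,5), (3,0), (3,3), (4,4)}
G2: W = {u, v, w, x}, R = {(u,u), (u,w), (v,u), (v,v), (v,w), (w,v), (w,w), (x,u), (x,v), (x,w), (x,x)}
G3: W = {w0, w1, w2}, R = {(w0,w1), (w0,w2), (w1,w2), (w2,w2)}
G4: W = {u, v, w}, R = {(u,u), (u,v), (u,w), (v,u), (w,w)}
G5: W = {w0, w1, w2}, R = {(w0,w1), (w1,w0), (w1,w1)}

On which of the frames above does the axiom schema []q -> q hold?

The schema corresponds to reflexivity: forall x Rxx.
G1: fails — world 0 does not see itself.
G2: condition met.
G3: fails — world w0 does not see itself.
G4: fails — world v does not see itself.
G5: fails — world w0 does not see itself.

G2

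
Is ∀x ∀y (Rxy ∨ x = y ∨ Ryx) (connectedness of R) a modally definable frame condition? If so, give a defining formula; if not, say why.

If a class were modally definable it would be closed under disjoint unions (Goldblatt–Thomason).
Take 2 disjoint single-world reflexive frames: each is trivially connected, but their disjoint union has 2 worlds with no edge between distinct components, so it is not connected.
Hence connectedness of R is not modally definable.

No — not modally definable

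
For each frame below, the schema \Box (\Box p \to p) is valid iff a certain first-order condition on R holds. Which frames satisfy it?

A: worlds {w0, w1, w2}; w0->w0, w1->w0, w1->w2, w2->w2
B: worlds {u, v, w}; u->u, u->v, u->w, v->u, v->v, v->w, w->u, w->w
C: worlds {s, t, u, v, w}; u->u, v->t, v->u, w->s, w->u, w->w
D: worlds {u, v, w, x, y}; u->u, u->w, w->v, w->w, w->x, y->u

A, B

This is the axiom for shift-reflexivity; its first-order frame correspondent is \forall x \forall y (Rxy \to Ryy).
A: holds.
B: holds.
C: fails — Rvt but not Rtt.
D: fails — Rwx but not Rxx.
Valid on: A, B.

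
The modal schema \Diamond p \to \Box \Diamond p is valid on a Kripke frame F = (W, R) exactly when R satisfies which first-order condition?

This is the 5 axiom.
Its frame correspondent is the Euclidean property — \forall x \forall y \forall z (Rxy \wedge Rxz \to Ryz).

the Euclidean property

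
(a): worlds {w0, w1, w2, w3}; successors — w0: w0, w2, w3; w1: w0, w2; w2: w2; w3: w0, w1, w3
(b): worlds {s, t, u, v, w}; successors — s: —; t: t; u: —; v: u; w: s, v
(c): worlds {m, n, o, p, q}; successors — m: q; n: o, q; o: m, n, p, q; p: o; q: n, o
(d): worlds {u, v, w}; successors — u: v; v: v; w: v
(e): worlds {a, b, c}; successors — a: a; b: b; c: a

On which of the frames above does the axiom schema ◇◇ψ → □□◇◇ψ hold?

Frame correspondent (Sahlqvist): ∀x ∀y ∀z ((xR²y ∧ xR²z) → ∃w (y = w ∧ zR²w)) — i.e. a generalized confluence (Geach) condition.
(a): fails — w0R²w0, w0R²w2 but no w with w0=w and w2R²w.
(b): fails — wR²u, wR²u but no w* with u=w* and uR²w*.
(c): fails — nR²m, nR²m but no w with m=w and mR²w.
(d): holds.
(e): holds.

(d), (e)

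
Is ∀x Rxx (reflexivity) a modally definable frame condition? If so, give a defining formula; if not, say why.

Yes, by □p → p

Yes: it is reflexivity, defined by the T schema □p → p.
Suppose □p→p is valid. At any x set V(p)={w : Rxw}. Then □p holds at x, so p holds at x, i.e. Rxx.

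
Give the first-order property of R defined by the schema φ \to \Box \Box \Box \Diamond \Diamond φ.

This is a Sahlqvist (Geach-type) schema ◇^0□^0φ → □^3◇^2φ.
First-order correspondent: \forall x \forall z (x R^3 z \to \exists w (x = w \wedge z R^2 w)).

\forall x \forall z (x R^3 z \to \exists w (x = w \wedge z R^2 w))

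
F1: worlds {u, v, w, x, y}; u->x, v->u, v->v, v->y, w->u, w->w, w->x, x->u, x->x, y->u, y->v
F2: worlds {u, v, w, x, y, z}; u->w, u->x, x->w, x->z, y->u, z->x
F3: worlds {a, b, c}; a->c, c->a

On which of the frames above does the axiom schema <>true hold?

F1

Frame correspondent (Sahlqvist): forall x exists y Rxy — i.e. seriality.
F1: holds.
F2: fails — world v has no successor.
F3: fails — world b has no successor.
Valid on: F1.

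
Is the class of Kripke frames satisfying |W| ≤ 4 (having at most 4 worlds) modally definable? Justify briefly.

Not modally definable

If a class were modally definable it would be closed under disjoint unions (Goldblatt–Thomason).
Any modal formula valid on each of 5 disjoint one-world frames is valid on their disjoint union (validity is preserved under disjoint unions). Each one-world frame has |W|=1≤4, but the union has |W|=5.
So no modal formula (or set of formulas) defines exactly the |W|≤4 frames.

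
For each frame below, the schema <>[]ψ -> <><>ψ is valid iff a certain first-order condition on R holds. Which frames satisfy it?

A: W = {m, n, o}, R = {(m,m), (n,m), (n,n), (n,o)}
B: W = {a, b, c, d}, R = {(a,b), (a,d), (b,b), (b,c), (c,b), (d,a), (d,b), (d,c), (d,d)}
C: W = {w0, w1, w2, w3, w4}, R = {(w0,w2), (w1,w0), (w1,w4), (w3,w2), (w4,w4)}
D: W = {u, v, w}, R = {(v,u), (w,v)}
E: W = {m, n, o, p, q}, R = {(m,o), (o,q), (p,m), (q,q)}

Frame correspondent (Sahlqvist): forall x forall y (xRy -> exists w (yRw & x R^2 w)) — i.e. a generalized confluence (Geach) condition.
A: fails — nRo but no w with oRw and nR²w.
B: ✓.
C: fails — w0Rw2 but no w with w2Rw and w0R²w.
D: fails — vRu but no t with uRt and vR²t.
E: ✓.
Valid on: B, E.

B, E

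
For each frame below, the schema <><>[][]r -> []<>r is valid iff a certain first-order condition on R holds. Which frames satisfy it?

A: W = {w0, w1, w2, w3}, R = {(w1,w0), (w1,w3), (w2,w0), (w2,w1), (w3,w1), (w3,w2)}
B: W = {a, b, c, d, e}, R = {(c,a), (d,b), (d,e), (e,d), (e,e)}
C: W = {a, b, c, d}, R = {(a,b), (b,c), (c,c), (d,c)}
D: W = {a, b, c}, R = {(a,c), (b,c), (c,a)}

C, D

This is the axiom for a generalized confluence (Geach) condition; its first-order frame correspondent is forall x forall y forall z ((x R^2 y & xRz) -> exists w (y R^2 w & zRw)).
A: fails — w1R²w1, w1Rw0 but no w with w1R²w and w0Rw.
B: fails — dR²d, dRb but no w with dR²w and bRw.
C: holds.
D: holds.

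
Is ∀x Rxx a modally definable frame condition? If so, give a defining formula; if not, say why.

Yes: it is reflexivity, defined by the T schema □p → p.
Suppose □p→p is valid. At any x set V(p)={w : Rxw}. Then □p holds at x, so p holds at x, i.e. Rxx.

Definable; □p → p defines it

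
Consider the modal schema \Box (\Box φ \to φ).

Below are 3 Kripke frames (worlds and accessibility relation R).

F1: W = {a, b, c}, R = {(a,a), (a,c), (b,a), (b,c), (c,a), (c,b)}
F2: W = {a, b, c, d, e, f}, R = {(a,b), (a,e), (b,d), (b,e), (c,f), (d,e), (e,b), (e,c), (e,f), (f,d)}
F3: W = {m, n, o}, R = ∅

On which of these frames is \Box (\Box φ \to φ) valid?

F3

This is the axiom for shift-reflexivity; its first-order frame correspondent is \forall x \forall y (Rxy \to Ryy).
F1: fails — Rbc but not Rcc.
F2: fails — Reb but not Rbb.
F3: condition met.
Valid on: F3.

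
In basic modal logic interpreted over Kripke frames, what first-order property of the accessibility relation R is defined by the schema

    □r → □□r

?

Suppose □r→□□r is valid. Take Rxy, Ryz and set V(r)={w : Rxw}. Then □r at x, so □□r at x, so □r at y, so r at z, i.e. Rxz.
Conversely, on a frame with transitivity the schema holds at every world under every valuation.
So the correspondent is transitivity.

transitivity: ∀x ∀y ∀z (Rxy ∧ Ryz → Rxz)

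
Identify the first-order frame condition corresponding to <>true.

This is a form of the D axiom.
It corresponds to seriality: forall x exists y Rxy.

Seriality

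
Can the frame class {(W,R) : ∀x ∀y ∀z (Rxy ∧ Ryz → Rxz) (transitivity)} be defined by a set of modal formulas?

The condition is transitivity. A defining modal formula is □r → □□r.

Yes, by □r → □□r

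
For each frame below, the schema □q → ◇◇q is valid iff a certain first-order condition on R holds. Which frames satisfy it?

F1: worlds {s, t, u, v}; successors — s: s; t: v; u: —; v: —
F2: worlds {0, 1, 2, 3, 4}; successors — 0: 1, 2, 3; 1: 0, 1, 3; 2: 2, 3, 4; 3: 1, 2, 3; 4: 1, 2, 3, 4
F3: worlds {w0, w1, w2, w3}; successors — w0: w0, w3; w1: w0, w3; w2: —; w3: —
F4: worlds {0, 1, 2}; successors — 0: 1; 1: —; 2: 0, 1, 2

Frame correspondent (Sahlqvist): ∀x ∃w (xRw ∧ xR²w) — i.e. a generalized confluence (Geach) condition.
F1: fails — at t but no w with tRw and tR²w.
F2: ✓.
F3: fails — at w2 but no w with w2Rw and w2R²w.
F4: fails — at 0 but no w with 0Rw and 0R²w.
Valid on: F2.

F2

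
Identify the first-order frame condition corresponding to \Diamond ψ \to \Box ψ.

partial functionality: \forall x \forall y \forall z (Rxy \wedge Rxz \to y = z)

This schema is the CD axiom.
Its frame correspondent is partial functionality — \forall x \forall y \forall z (Rxy \wedge Rxz \to y = z).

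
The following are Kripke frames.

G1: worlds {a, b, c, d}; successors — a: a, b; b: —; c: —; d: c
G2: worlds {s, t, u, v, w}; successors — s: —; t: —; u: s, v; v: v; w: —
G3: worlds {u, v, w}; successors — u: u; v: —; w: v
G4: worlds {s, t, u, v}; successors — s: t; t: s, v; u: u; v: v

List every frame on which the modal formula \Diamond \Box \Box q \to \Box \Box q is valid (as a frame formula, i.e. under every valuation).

The schema corresponds to a generalized confluence (Geach) condition: \forall x \forall y \forall z ((xRy \wedge x R^2 z) \to \exists w (y R^2 w \wedge z = w)).
G1: fails — aRb, aR²a but no w with bR²w and a=w.
G2: fails — uRs, uR²v but no w* with sR²w* and v=w*.
G3: condition met.
G4: fails — sRt, sR²s but no w with tR²w and s=w.
Valid on: G3.

G3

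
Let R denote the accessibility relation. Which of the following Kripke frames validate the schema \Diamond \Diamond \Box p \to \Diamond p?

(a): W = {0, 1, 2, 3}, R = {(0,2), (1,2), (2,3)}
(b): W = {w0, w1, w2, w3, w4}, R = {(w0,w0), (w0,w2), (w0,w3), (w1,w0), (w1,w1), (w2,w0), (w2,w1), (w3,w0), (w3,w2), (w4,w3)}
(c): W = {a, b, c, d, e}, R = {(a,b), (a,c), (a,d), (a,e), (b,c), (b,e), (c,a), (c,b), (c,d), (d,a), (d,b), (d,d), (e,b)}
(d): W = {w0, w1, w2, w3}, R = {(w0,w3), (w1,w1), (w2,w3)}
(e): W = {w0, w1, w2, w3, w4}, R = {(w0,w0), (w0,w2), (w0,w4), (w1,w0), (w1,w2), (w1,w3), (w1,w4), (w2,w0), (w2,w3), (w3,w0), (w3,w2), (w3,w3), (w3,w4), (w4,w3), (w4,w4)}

(d), (e)

The schema corresponds to a generalized confluence (Geach) condition: \forall x \forall y (x R^2 y \to \exists w (yRw \wedge xRw)).
(a): fails — 0R²3 but no w with 3Rw and 0Rw.
(b): fails — w4R²w2 but no w with w2Rw and w4Rw.
(c): fails — bR²d but no w with dRw and bRw.
(d): ✓.
(e): ✓.
Valid on: (d), (e).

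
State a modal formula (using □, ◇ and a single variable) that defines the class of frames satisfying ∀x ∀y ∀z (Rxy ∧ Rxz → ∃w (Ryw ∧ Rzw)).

◇□ψ → □◇ψ

A defining formula is ◇□ψ → □◇ψ (the .2 axiom).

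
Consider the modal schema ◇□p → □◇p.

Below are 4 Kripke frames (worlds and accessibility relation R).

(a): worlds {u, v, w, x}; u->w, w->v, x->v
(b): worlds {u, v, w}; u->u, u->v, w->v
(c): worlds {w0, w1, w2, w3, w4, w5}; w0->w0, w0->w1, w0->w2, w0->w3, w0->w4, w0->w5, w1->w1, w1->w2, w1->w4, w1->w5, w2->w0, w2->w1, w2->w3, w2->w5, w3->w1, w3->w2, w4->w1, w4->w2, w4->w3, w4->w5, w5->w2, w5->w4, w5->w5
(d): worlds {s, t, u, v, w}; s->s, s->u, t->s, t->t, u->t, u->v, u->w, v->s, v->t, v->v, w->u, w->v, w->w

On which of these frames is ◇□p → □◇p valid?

(c)

The schema corresponds to convergence: ∀x ∀y ∀z (Rxy ∧ Rxz → ∃w (Ryw ∧ Rzw)).
(a): fails — Rwv and Rwv but v and v have no common successor.
(b): fails — Ruv and Ruv but v and v have no common successor.
(c): satisfies the condition.
(d): fails — Rsu and Rss but u and s have no common successor.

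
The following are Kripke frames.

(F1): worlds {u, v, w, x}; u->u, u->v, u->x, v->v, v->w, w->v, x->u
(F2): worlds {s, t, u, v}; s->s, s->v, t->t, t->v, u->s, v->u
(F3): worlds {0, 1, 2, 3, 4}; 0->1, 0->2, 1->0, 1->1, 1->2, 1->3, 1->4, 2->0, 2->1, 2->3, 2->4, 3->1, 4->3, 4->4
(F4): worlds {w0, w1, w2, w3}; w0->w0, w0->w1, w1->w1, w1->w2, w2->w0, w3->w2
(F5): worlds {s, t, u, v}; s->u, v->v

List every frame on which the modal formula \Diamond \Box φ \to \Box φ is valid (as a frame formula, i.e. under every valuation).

Frame correspondent (Sahlqvist): \forall x \forall y \forall z ((xRy \wedge xRz) \to \exists w (yRw \wedge z = w)) — i.e. a generalized confluence (Geach) condition.
(F1): fails — uRv, uRu but no t with vRt and u=t.
(F2): fails — sRv, sRs but no w with vRw and s=w.
(F3): fails — 0R2, 0R2 but no w with 2Rw and 2=w.
(F4): fails — w0Rw1, w0Rw0 but no w with w1Rw and w0=w.
(F5): fails — sRu, sRu but no w with uRw and u=w.
Valid on no frame.

none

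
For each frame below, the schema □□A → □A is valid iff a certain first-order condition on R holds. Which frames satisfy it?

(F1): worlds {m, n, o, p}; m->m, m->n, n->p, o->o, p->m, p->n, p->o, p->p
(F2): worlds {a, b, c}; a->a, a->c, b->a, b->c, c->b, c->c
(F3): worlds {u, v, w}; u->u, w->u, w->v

This is the axiom for density; its first-order frame correspondent is ∀x ∀y (Rxy → ∃z (Rxz ∧ Rzy)).
(F1): holds.
(F2): holds.
(F3): fails — Rwv but no z with Rwz and Rzv.
Valid on: (F1), (F2).

(F1), (F2)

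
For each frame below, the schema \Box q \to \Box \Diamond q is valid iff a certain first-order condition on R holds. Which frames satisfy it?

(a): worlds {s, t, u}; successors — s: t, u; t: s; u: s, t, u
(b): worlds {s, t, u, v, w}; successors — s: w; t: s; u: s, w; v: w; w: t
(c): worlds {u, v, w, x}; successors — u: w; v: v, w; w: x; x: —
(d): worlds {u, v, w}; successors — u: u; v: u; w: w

(d)

This is the axiom for a generalized confluence (Geach) condition; its first-order frame correspondent is \forall x \forall z (xRz \to \exists w (xRw \wedge zRw)).
(a): fails — sRt but no w with sRw and tRw.
(b): fails — sRw but no w* with sRw* and wRw*.
(c): fails — uRw but no t with uRt and wRt.
(d): ✓.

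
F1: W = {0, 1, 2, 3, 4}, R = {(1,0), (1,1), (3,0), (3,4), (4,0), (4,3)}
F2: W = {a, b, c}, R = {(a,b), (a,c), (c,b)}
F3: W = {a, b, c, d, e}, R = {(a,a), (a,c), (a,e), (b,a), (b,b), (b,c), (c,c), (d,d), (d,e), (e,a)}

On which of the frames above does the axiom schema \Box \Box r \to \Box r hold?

Frame correspondent (Sahlqvist): \forall x \forall y (Rxy \to \exists z (Rxz \wedge Rzy)) — i.e. density.
F1: fails — R34 but no z with R3z and Rz4.
F2: fails — Rac but no z with Raz and Rzc.
F3: satisfies the condition.

F3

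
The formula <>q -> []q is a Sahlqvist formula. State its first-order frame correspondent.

This is the CD axiom.
It corresponds to partial functionality: forall x forall y forall z (Rxy & Rxz -> y = z).

partial functionality: forall x forall y forall z (Rxy & Rxz -> y = z)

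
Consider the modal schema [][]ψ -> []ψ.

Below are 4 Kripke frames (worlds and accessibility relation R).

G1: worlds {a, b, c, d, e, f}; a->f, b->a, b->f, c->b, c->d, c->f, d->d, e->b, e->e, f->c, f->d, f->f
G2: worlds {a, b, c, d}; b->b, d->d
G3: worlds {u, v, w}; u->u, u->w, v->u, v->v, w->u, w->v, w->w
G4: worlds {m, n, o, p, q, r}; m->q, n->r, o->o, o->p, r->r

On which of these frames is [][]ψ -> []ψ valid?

Frame correspondent (Sahlqvist): forall x forall y (Rxy -> exists z (Rxz & Rzy)) — i.e. density.
G1: fails — Rba but no z with Rbz and Rza.
G2: condition met.
G3: condition met.
G4: fails — Rmq but no z with Rmz and Rzq.

G2, G3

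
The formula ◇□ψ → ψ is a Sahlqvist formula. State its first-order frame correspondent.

This schema is equivalent to the B axiom ψ → □◇ψ.
Its frame correspondent is symmetry — ∀x ∀y (Rxy → Ryx).

symmetry: ∀x ∀y (Rxy → Ryx)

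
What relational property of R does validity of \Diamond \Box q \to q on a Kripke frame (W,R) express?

Symmetry

This is a form of the B axiom.
Its frame correspondent is symmetry — \forall x \forall y (Rxy \to Ryx).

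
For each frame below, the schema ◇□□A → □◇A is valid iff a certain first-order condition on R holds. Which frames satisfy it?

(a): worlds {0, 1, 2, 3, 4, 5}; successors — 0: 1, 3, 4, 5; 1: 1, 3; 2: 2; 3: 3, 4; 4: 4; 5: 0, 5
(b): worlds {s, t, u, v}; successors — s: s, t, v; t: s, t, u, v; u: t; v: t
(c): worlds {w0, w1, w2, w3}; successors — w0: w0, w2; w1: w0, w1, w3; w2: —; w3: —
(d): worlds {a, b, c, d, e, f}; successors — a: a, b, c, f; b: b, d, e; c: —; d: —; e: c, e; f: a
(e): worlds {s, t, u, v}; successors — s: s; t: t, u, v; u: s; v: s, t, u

This is the axiom for a generalized confluence (Geach) condition; its first-order frame correspondent is ∀x ∀y ∀z ((xRy ∧ xRz) → ∃w (yR²w ∧ zRw)).
(a): fails — 0R1, 0R5 but no w with 1R²w and 5Rw.
(b): ✓.
(c): fails — w0Rw0, w0Rw2 but no w with w0R²w and w2Rw.
(d): fails — aRa, aRc but no w with aR²w and cRw.
(e): fails — tRu, tRt but no w with uR²w and tRw.
Valid on: (b).

(b)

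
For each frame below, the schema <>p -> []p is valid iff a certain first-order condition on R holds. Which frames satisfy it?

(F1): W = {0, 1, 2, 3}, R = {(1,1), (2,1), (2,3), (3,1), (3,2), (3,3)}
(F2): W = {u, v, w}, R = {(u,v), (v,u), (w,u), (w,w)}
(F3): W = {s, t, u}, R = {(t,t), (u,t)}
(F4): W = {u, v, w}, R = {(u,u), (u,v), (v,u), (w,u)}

(F3)

This is the axiom for partial functionality; its first-order frame correspondent is forall x forall y forall z (Rxy & Rxz -> y = z).
(F1): fails — 2 sees both 1 and 3.
(F2): fails — w sees both u and w.
(F3): ✓.
(F4): fails — u sees both u and v.
Valid on: (F3).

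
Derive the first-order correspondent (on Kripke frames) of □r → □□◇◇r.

This is a Sahlqvist (Geach-type) schema ◇^0□^1r → □^2◇^2r.
First-order correspondent: ∀x ∀z (xR²z → ∃w (xRw ∧ zR²w)).

∀x ∀z (xR²z → ∃w (xRw ∧ zR²w))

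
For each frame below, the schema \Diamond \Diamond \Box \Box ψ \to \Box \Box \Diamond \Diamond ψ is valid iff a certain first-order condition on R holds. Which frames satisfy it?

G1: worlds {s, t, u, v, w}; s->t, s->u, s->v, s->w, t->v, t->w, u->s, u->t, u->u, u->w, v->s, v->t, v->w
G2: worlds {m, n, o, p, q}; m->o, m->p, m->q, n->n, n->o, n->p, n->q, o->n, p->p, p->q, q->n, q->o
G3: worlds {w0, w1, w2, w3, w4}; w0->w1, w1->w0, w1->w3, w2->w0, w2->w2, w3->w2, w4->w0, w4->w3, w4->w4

This is the axiom for a generalized confluence (Geach) condition; its first-order frame correspondent is \forall x \forall y \forall z ((x R^2 y \wedge x R^2 z) \to \exists w (y R^2 w \wedge z R^2 w)).
G1: fails — sR²s, sR²w but no w* with sR²w* and wR²w*.
G2: holds.
G3: fails — w2R²w0, w2R²w1 but no w with w0R²w and w1R²w.
Valid on: G2.

G2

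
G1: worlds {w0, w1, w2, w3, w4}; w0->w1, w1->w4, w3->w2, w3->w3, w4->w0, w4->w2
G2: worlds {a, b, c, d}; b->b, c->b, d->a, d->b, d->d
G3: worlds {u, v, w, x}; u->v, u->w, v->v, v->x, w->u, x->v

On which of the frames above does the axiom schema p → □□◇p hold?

The schema corresponds to a generalized confluence (Geach) condition: ∀x ∀z (xR²z → ∃w (x = w ∧ zRw)).
G1: fails — w1R²w2 but no w with w1=w and w2Rw.
G2: fails — cR²b but no w with c=w and bRw.
G3: fails — uR²u but no t with u=t and uRt.
Valid on no frame.

none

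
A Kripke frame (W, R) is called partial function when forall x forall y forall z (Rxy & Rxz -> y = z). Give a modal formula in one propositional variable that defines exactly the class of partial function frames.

◇r → □r

A defining formula is ◇r → □r (the CD axiom).
Suppose ◇r→□r is valid. Take Rxy, Rxz and set V(r)={y}. Then ◇r at x, so □r at x, so r at z, i.e. z=y.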